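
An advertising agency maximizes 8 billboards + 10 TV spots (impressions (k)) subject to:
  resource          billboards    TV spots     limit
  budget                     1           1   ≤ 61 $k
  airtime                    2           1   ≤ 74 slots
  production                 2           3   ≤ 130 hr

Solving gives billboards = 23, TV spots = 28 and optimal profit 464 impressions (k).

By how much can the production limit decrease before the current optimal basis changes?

56

Binding constraints: airtime, production. The basis is B = [[2,1],[2,3]] with det 4.
Per unit decrease in production, x* moves by d = (0.25, -0.5).
The basis stays optimal until TV spots reaches 0; allowable decrease = 56 hr.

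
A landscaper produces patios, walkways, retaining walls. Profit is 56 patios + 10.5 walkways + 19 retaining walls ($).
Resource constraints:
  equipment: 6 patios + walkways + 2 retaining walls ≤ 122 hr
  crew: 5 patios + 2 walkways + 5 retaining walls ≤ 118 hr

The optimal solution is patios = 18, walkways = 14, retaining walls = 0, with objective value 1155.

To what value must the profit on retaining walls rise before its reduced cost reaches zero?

Check each constraint at x*: equipment 122/122 (tight); crew 118/118 (tight).
From A_Bᵀ y = c: 6·y_equipment + 5·y_crew = 56; 1·y_equipment + 2·y_crew = 10.5.
Solving: y_equipment = 8.5, y_crew = 1.
retaining walls enters the basis when its profit ≥ yᵀa₃ = 8.5·2 + 1·5 = 22.

22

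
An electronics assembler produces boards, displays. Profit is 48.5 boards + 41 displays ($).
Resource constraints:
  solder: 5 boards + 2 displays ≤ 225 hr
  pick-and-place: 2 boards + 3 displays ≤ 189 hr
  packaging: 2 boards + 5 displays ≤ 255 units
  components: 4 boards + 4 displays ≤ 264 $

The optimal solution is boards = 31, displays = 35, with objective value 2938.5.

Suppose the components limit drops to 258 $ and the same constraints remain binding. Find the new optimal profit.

2884.5

Binding: solder and components. Non-binding: pick-and-place (22 unused), packaging (18 unused).
Since pick-and-place, packaging are not tight, their duals are 0.
Dual feasibility on the basic columns requires 5·y_solder + 4·y_components = 48.5, 2·y_solder + 4·y_components = 41.
Solving: y_solder = 2.5, y_components = 9.
Δz = y_components·Δb = 9 × (-6) = -54, so new z* = 2938.5 − 54 = 2884.5.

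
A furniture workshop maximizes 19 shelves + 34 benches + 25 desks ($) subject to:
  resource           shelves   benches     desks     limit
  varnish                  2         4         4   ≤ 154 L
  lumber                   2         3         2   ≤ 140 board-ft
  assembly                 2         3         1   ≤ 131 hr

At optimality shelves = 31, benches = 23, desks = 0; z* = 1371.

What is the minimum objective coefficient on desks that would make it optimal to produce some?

26

At the optimum: varnish uses 154 of 154 (binding); lumber uses 131 of 140 (slack = 9); assembly uses 131 of 131 (binding).
Slack constraints have shadow price 0 (complementary slackness).
Dual feasibility on the basic columns requires 2·y_varnish + 2·y_assembly = 19, 4·y_varnish + 3·y_assembly = 34.
Solving: y_varnish = 5.5, y_assembly = 4.
desks enters the basis when its profit ≥ yᵀa₃ = 5.5·4 + 4·1 = 26.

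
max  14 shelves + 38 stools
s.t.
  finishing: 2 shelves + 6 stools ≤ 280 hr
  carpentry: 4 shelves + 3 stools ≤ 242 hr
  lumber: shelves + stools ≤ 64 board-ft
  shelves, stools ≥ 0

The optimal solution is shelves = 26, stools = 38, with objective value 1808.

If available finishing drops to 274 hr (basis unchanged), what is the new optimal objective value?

1772

Binding: finishing and lumber. Non-binding: carpentry (24 unused).
Slack constraints have shadow price 0 (complementary slackness).
From A_Bᵀ y = c: 2·y_finishing + 1·y_lumber = 14; 6·y_finishing + 1·y_lumber = 38.
→ y_finishing = 6 and y_lumber = 2.
Δz = y_finishing·Δb = 6 × (-6) = -36, so new z* = 1808 − 36 = 1772.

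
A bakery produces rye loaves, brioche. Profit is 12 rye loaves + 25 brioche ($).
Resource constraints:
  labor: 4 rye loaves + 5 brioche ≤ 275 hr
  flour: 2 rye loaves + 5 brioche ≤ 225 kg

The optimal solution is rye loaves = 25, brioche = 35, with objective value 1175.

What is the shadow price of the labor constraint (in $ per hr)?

1

Both labor and flour are binding at x*.
Dual feasibility on the basic columns requires 4·y_labor + 2·y_flour = 12, 5·y_labor + 5·y_flour = 25.
This yields shadow prices y_labor = 1, y_flour = 4.
Shadow price of labor = 1.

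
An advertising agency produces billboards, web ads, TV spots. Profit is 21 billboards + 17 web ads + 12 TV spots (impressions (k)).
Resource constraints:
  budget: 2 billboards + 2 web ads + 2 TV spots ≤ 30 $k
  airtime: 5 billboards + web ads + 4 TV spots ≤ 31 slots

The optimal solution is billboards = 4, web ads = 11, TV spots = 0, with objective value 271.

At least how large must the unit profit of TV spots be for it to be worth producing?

At the optimum: budget uses 30 of 30 (binding); airtime uses 31 of 31 (binding).
Dual feasibility on the basic columns requires 2·y_budget + 5·y_airtime = 21, 2·y_budget + 1·y_airtime = 17.
→ y_budget = 8 and y_airtime = 1.
TV spots enters the basis when its profit ≥ yᵀa₃ = 8·2 + 1·4 = 20.

20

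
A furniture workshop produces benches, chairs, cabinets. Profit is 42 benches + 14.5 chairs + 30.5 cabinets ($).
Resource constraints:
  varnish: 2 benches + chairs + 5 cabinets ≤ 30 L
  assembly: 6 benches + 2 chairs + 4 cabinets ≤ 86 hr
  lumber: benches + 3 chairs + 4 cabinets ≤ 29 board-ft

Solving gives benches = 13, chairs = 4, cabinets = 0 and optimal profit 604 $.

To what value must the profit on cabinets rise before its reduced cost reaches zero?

Check each constraint at x*: varnish 30/30 (tight); assembly 86/86 (tight); lumber 25/29 (slack 4).
Slack constraints have shadow price 0 (complementary slackness).
From A_Bᵀ y = c: 2·y_varnish + 6·y_assembly = 42; 1·y_varnish + 2·y_assembly = 14.5.
This yields shadow prices y_varnish = 1.5, y_assembly = 6.5.
cabinets enters the basis when its profit ≥ yᵀa₃ = 1.5·5 + 6.5·4 = 33.5.

33.5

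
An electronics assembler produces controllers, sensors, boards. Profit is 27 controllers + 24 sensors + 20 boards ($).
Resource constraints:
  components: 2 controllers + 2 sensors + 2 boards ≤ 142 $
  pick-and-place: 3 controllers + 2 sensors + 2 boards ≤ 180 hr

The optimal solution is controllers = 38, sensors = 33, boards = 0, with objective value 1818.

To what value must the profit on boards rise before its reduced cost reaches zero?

Both components and pick-and-place are binding at x*.
From A_Bᵀ y = c: 2·y_components + 3·y_pick-and-place = 27; 2·y_components + 2·y_pick-and-place = 24.
This yields shadow prices y_components = 9, y_pick-and-place = 3.
boards enters the basis when its profit ≥ yᵀa₃ = 9·2 + 3·2 = 24.

24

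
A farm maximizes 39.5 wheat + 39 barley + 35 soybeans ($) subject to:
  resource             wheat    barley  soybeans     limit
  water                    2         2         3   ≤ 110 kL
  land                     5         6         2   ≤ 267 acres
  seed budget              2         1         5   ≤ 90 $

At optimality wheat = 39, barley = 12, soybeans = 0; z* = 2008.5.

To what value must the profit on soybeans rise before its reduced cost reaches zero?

41

Check each constraint at x*: water 102/110 (slack 8); land 267/267 (tight); seed budget 90/90 (tight).
By complementary slackness, y = 0 for the non-binding constraint.
Dual feasibility on the basic columns requires 5·y_land + 2·y_seed budget = 39.5, 6·y_land + 1·y_seed budget = 39.
→ y_land = 5.5 and y_seed budget = 6.
soybeans enters the basis when its profit ≥ yᵀa₃ = 5.5·2 + 6·5 = 41.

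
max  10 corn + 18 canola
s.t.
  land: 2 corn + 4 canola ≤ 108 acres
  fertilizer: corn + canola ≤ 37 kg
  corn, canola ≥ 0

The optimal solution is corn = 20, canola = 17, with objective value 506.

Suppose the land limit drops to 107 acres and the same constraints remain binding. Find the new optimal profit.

502

At the optimum: land uses 108 of 108 (binding); fertilizer uses 37 of 37 (binding).
The binding rows give the dual system: 2·y_land + 1·y_fertilizer = 10 and 4·y_land + 1·y_fertilizer = 18.
→ y_land = 4 and y_fertilizer = 2.
Δz = y_land·Δb = 4 × (-1) = -4, so new z* = 506 − 4 = 502.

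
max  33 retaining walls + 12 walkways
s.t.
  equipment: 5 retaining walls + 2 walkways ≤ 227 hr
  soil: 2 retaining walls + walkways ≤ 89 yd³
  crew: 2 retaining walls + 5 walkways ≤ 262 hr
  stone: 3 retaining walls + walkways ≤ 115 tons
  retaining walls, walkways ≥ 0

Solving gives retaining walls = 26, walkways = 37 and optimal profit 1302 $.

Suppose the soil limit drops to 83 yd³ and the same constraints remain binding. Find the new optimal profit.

1284

Binding: soil and stone. Non-binding: equipment (23 unused), crew (25 unused).
By complementary slackness, y = 0 for the non-binding constraints.
Dual feasibility on the basic columns requires 2·y_soil + 3·y_stone = 33, 1·y_soil + 1·y_stone = 12.
→ y_soil = 3 and y_stone = 9.
Δz = y_soil·Δb = 3 × (-6) = -18, so new z* = 1302 − 18 = 1284.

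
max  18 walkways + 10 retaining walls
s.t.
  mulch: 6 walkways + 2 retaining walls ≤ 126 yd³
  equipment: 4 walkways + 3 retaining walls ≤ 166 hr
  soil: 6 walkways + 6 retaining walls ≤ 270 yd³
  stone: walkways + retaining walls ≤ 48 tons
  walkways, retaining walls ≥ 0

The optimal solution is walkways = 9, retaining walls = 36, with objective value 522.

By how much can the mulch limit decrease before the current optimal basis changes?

Binding constraints: mulch, soil. The basis is B = [[6,2],[6,6]] with det 24.
Per unit decrease in mulch, x* moves by d = (-0.25, 0.25).
The basis stays optimal until walkways reaches 0; allowable decrease = 36 yd³.

36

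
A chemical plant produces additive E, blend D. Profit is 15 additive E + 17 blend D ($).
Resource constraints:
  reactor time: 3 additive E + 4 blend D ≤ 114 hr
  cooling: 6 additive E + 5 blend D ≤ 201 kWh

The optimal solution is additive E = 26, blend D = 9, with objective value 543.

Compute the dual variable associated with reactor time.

3

Both reactor time and cooling are binding at x*.
The binding rows give the dual system: 3·y_reactor time + 6·y_cooling = 15 and 4·y_reactor time + 5·y_cooling = 17.
This yields shadow prices y_reactor time = 3, y_cooling = 1.
Shadow price of reactor time = 3.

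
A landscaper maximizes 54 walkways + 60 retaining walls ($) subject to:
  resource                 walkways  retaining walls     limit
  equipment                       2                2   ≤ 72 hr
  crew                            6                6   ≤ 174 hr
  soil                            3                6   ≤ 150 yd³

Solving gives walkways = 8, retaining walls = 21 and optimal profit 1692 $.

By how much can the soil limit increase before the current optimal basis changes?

24

Binding constraints: crew, soil. The basis is B = [[6,6],[3,6]] with det 18.
Per unit increase in soil, x* moves by d = (-0.3333, 0.3333).
The basis stays optimal until walkways reaches 0; allowable increase = 24 yd³.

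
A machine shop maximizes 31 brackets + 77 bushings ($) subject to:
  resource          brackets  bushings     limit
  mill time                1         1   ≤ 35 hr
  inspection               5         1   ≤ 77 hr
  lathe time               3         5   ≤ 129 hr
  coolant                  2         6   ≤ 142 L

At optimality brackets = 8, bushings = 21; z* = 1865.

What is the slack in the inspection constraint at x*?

inspection used = 5·8 + 1·21 = 61; slack = 77 − 61 = 16.

16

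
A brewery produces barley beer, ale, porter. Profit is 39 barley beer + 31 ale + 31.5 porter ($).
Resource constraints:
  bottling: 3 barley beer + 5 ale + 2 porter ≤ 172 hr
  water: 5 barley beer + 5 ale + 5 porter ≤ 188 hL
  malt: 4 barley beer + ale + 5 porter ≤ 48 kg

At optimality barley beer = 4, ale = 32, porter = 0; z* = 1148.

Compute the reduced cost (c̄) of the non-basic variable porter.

At the optimum: bottling uses 172 of 172 (binding); water uses 180 of 188 (slack = 8); malt uses 48 of 48 (binding).
Slack constraints have shadow price 0 (complementary slackness).
Dual feasibility on the basic columns requires 3·y_bottling + 4·y_malt = 39, 5·y_bottling + 1·y_malt = 31.
→ y_bottling = 5 and y_malt = 6.
Reduced cost of porter: c₃ − yᵀa₃ = 31.5 − (5·2 + 6·5) = 31.5 − 40 = -8.5.

-8.5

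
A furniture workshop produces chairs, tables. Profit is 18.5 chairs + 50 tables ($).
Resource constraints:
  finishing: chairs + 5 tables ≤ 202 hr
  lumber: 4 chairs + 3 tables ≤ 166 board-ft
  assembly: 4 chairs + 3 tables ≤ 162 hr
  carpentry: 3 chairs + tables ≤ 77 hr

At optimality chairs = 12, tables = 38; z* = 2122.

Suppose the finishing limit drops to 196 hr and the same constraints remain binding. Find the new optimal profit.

Check each constraint at x*: finishing 202/202 (tight); lumber 162/166 (slack 4); assembly 162/162 (tight); carpentry 74/77 (slack 3).
By complementary slackness, y = 0 for the non-binding constraints.
The binding rows give the dual system: 1·y_finishing + 4·y_assembly = 18.5 and 5·y_finishing + 3·y_assembly = 50.
→ y_finishing = 8.5 and y_assembly = 2.5.
Δz = y_finishing·Δb = 8.5 × (-6) = -51, so new z* = 2122 − 51 = 2071.

2071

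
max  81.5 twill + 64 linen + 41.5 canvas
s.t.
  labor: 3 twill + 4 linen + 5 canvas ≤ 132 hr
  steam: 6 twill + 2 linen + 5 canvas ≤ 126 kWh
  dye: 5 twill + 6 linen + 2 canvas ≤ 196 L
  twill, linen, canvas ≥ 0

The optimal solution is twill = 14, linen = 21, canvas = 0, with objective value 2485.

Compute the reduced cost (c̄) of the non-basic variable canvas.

At the optimum: labor uses 126 of 132 (slack = 6); steam uses 126 of 126 (binding); dye uses 196 of 196 (binding).
Since labor is not tight, its dual is 0.
The binding rows give the dual system: 6·y_steam + 5·y_dye = 81.5 and 2·y_steam + 6·y_dye = 64.
→ y_steam = 6.5 and y_dye = 8.5.
Reduced cost of canvas: c₃ − yᵀa₃ = 41.5 − (6.5·5 + 8.5·2) = 41.5 − 49.5 = -8.

-8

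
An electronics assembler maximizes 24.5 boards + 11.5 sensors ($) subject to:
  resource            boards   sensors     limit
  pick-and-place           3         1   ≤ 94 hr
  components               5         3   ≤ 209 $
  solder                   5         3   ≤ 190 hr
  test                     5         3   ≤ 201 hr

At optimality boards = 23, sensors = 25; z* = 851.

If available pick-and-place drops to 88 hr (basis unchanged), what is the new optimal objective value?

827

At the optimum: pick-and-place uses 94 of 94 (binding); components uses 190 of 209 (slack = 19); solder uses 190 of 190 (binding); test uses 190 of 201 (slack = 11).
By complementary slackness, y = 0 for the non-binding constraints.
Dual feasibility on the basic columns requires 3·y_pick-and-place + 5·y_solder = 24.5, 1·y_pick-and-place + 3·y_solder = 11.5.
→ y_pick-and-place = 4 and y_solder = 2.5.
Δz = y_pick-and-place·Δb = 4 × (-6) = -24, so new z* = 851 − 24 = 827.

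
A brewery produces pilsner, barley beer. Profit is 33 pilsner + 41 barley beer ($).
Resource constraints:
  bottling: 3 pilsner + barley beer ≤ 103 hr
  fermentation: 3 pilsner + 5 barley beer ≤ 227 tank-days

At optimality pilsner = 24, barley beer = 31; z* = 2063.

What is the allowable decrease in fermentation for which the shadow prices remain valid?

Binding constraints: bottling, fermentation. The basis is B = [[3,1],[3,5]] with det 12.
Per unit decrease in fermentation, x* moves by d = (0.0833, -0.25).
The basis stays optimal until barley beer reaches 0; allowable decrease = 124 tank-days.

124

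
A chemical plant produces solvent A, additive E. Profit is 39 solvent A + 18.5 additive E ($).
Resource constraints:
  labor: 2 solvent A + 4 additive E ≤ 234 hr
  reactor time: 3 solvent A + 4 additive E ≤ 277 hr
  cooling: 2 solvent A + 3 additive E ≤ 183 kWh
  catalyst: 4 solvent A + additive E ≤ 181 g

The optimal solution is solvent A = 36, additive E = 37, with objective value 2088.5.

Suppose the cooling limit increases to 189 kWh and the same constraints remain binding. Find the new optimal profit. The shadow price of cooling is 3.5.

Δb = 6, so new z* = 2088.5 + (3.5)·(6) = 2088.5 + 21 = 2109.5.

2109.5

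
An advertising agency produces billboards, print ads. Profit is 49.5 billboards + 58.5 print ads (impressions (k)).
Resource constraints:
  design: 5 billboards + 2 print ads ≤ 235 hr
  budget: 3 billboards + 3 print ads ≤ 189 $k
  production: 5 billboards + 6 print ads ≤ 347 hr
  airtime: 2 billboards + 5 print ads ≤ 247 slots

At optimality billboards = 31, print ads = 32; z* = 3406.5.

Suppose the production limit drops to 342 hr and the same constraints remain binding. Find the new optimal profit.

Check each constraint at x*: design 219/235 (slack 16); budget 189/189 (tight); production 347/347 (tight); airtime 222/247 (slack 25).
Slack constraints have shadow price 0 (complementary slackness).
The binding rows give the dual system: 3·y_budget + 5·y_production = 49.5 and 3·y_budget + 6·y_production = 58.5.
This yields shadow prices y_budget = 1.5, y_production = 9.
Δz = y_production·Δb = 9 × (-5) = -45, so new z* = 3406.5 − 45 = 3361.5.

3361.5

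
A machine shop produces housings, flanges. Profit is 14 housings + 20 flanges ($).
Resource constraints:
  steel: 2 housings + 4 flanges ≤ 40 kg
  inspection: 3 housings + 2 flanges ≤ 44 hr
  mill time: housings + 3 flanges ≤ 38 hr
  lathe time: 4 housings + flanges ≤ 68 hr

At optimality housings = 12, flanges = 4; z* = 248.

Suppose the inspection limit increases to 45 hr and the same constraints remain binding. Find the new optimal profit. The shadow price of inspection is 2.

Δb = 1, so new z* = 248 + (2)·(1) = 248 + 2 = 250.

250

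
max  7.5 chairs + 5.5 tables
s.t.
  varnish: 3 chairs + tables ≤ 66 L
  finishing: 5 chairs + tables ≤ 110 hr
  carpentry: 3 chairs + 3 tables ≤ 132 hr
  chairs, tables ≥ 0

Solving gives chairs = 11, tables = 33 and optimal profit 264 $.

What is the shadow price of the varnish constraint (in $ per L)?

1

Binding: varnish and carpentry. Non-binding: finishing (22 unused).
Slack constraints have shadow price 0 (complementary slackness).
Dual feasibility on the basic columns requires 3·y_varnish + 3·y_carpentry = 7.5, 1·y_varnish + 3·y_carpentry = 5.5.
This yields shadow prices y_varnish = 1, y_carpentry = 1.5.
Shadow price of varnish = 1.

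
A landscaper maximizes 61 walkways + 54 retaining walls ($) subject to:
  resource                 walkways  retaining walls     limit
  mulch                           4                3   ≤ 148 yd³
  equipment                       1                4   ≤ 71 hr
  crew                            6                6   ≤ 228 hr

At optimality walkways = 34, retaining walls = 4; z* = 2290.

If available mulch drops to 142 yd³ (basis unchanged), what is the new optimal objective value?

2248

Check each constraint at x*: mulch 148/148 (tight); equipment 50/71 (slack 21); crew 228/228 (tight).
Slack constraints have shadow price 0 (complementary slackness).
Dual feasibility on the basic columns requires 4·y_mulch + 6·y_crew = 61, 3·y_mulch + 6·y_crew = 54.
Solving: y_mulch = 7, y_crew = 5.5.
Δz = y_mulch·Δb = 7 × (-6) = -42, so new z* = 2290 − 42 = 2248.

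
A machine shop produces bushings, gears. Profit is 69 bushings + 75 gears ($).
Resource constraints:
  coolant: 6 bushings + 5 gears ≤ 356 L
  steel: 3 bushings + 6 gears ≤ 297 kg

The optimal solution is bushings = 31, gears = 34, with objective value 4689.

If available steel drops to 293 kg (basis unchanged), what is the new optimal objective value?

4669

At the optimum: coolant uses 356 of 356 (binding); steel uses 297 of 297 (binding).
Dual feasibility on the basic columns requires 6·y_coolant + 3·y_steel = 69, 5·y_coolant + 6·y_steel = 75.
Solving: y_coolant = 9, y_steel = 5.
Δz = y_steel·Δb = 5 × (-4) = -20, so new z* = 4689 − 20 = 4669.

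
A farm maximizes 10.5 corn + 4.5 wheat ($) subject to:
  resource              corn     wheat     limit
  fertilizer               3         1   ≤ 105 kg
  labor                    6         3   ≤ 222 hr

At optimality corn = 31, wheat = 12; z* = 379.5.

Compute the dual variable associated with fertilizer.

At the optimum: fertilizer uses 105 of 105 (binding); labor uses 222 of 222 (binding).
From A_Bᵀ y = c: 3·y_fertilizer + 6·y_labor = 10.5; 1·y_fertilizer + 3·y_labor = 4.5.
Solving: y_fertilizer = 1.5, y_labor = 1.
Shadow price of fertilizer = 1.5.

1.5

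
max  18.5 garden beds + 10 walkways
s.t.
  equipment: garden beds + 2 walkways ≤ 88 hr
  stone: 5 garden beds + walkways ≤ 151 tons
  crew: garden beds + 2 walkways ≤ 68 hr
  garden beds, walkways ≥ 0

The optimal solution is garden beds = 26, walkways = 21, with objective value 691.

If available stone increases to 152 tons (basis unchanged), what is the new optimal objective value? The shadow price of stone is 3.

694

Δb = 1, so new z* = 691 + (3)·(1) = 691 + 3 = 694.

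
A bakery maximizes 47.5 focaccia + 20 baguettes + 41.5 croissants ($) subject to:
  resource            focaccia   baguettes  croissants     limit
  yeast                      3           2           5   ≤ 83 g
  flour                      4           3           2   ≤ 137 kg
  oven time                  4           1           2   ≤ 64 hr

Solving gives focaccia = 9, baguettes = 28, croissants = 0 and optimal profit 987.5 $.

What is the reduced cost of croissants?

-5

At the optimum: yeast uses 83 of 83 (binding); flour uses 120 of 137 (slack = 17); oven time uses 64 of 64 (binding).
By complementary slackness, y = 0 for the non-binding constraint.
The binding rows give the dual system: 3·y_yeast + 4·y_oven time = 47.5 and 2·y_yeast + 1·y_oven time = 20.
This yields shadow prices y_yeast = 6.5, y_oven time = 7.
Reduced cost of croissants: c₃ − yᵀa₃ = 41.5 − (6.5·5 + 7·2) = 41.5 − 46.5 = -5.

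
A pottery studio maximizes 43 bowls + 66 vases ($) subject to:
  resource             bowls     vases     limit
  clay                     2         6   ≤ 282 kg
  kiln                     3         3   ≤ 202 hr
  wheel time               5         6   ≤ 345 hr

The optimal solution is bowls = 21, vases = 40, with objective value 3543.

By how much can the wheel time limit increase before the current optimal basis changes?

28.5

Binding constraints: clay, wheel time. The basis is B = [[2,6],[5,6]] with det -18.
Per unit increase in wheel time, x* moves by d = (0.3333, -0.1111).
The basis stays optimal until kiln becomes binding; allowable increase = 28.5 hr.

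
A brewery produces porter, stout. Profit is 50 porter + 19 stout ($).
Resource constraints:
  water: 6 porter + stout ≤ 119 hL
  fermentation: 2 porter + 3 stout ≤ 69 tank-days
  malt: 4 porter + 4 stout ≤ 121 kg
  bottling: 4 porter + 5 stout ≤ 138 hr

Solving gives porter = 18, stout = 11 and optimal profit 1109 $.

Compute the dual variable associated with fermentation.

Check each constraint at x*: water 119/119 (tight); fermentation 69/69 (tight); malt 116/121 (slack 5); bottling 127/138 (slack 11).
Since malt, bottling are not tight, their duals are 0.
Dual feasibility on the basic columns requires 6·y_water + 2·y_fermentation = 50, 1·y_water + 3·y_fermentation = 19.
Solving: y_water = 7, y_fermentation = 4.
Shadow price of fermentation = 4.

4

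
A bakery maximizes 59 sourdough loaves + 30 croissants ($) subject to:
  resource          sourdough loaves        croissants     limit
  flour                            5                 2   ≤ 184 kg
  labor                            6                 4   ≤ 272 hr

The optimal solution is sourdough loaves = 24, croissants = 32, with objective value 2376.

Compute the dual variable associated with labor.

Check each constraint at x*: flour 184/184 (tight); labor 272/272 (tight).
Dual feasibility on the basic columns requires 5·y_flour + 6·y_labor = 59, 2·y_flour + 4·y_labor = 30.
→ y_flour = 7 and y_labor = 4.
Shadow price of labor = 4.

4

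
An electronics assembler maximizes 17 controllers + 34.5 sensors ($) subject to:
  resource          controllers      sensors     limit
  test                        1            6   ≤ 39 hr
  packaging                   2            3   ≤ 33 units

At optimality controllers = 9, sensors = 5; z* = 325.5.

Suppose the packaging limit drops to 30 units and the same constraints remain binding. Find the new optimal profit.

303

Both test and packaging are binding at x*.
From A_Bᵀ y = c: 1·y_test + 2·y_packaging = 17; 6·y_test + 3·y_packaging = 34.5.
This yields shadow prices y_test = 2, y_packaging = 7.5.
Δz = y_packaging·Δb = 7.5 × (-3) = -22.5, so new z* = 325.5 − 22.5 = 303.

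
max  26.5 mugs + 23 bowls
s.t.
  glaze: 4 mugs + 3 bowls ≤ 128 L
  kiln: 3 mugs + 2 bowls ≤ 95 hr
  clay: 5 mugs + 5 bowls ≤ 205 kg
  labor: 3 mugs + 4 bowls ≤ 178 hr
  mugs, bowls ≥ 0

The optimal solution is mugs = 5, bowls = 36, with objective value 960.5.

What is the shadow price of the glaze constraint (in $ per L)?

3.5

Binding: glaze and clay. Non-binding: kiln (8 unused), labor (19 unused).
By complementary slackness, y = 0 for the non-binding constraints.
From A_Bᵀ y = c: 4·y_glaze + 5·y_clay = 26.5; 3·y_glaze + 5·y_clay = 23.
→ y_glaze = 3.5 and y_clay = 2.5.
Shadow price of glaze = 3.5.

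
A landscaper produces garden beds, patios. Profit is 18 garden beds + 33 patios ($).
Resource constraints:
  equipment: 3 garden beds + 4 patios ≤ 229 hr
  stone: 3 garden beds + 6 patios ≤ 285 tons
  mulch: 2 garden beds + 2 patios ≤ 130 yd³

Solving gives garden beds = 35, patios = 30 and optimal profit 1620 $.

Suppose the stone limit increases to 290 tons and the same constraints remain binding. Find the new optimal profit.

At the optimum: equipment uses 225 of 229 (slack = 4); stone uses 285 of 285 (binding); mulch uses 130 of 130 (binding).
By complementary slackness, y = 0 for the non-binding constraint.
Dual feasibility on the basic columns requires 3·y_stone + 2·y_mulch = 18, 6·y_stone + 2·y_mulch = 33.
→ y_stone = 5 and y_mulch = 1.5.
Δz = y_stone·Δb = 5 × (5) = 25, so new z* = 1620 + 25 = 1645.

1645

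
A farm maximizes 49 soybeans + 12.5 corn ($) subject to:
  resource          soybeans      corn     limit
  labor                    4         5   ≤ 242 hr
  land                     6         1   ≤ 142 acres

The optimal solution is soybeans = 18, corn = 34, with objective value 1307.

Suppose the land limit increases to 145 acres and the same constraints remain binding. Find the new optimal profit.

1329.5

At the optimum: labor uses 242 of 242 (binding); land uses 142 of 142 (binding).
Dual feasibility on the basic columns requires 4·y_labor + 6·y_land = 49, 5·y_labor + 1·y_land = 12.5.
→ y_labor = 1 and y_land = 7.5.
Δz = y_land·Δb = 7.5 × (3) = 22.5, so new z* = 1307 + 22.5 = 1329.5.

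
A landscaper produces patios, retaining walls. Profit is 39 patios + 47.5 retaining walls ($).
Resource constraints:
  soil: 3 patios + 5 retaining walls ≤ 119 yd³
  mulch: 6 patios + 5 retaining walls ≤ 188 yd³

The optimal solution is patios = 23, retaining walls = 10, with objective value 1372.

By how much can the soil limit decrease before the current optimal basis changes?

25

Binding constraints: soil, mulch. The basis is B = [[3,5],[6,5]] with det -15.
Per unit decrease in soil, x* moves by d = (0.3333, -0.4).
The basis stays optimal until retaining walls reaches 0; allowable decrease = 25 yd³.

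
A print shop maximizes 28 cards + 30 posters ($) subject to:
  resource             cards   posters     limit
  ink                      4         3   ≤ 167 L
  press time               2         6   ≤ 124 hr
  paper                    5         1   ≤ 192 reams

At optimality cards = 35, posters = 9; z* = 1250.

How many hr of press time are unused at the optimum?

press time used = 2·35 + 6·9 = 124; slack = 124 − 124 = 0.

0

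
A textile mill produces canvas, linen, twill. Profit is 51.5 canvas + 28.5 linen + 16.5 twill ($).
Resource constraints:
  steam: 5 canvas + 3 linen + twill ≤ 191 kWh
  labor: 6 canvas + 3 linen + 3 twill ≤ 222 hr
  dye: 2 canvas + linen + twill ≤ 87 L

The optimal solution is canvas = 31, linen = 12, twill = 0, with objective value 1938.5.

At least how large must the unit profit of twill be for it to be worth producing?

Binding: steam and labor. Non-binding: dye (13 unused).
By complementary slackness, y = 0 for the non-binding constraint.
The binding rows give the dual system: 5·y_steam + 6·y_labor = 51.5 and 3·y_steam + 3·y_labor = 28.5.
Solving: y_steam = 5.5, y_labor = 4.
twill enters the basis when its profit ≥ yᵀa₃ = 5.5·1 + 4·3 = 17.5.

17.5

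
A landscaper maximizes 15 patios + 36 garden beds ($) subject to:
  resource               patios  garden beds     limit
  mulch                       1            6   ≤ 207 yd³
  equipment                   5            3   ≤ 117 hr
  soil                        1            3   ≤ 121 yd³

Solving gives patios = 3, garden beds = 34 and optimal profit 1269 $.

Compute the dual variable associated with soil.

0

Check each constraint at x*: mulch 207/207 (tight); equipment 117/117 (tight); soil 105/121 (slack 16).
Since soil is not tight, its dual is 0.
From A_Bᵀ y = c: 1·y_mulch + 5·y_equipment = 15; 6·y_mulch + 3·y_equipment = 36.
→ y_mulch = 5 and y_equipment = 2.
Shadow price of soil = 0.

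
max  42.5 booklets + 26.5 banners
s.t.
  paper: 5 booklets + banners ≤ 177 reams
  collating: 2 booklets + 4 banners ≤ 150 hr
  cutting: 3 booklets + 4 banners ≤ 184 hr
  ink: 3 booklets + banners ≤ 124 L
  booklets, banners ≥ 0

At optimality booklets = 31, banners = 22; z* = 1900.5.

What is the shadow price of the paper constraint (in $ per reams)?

6.5

Binding: paper and collating. Non-binding: cutting (3 unused), ink (9 unused).
Since cutting, ink are not tight, their duals are 0.
Dual feasibility on the basic columns requires 5·y_paper + 2·y_collating = 42.5, 1·y_paper + 4·y_collating = 26.5.
→ y_paper = 6.5 and y_collating = 5.
Shadow price of paper = 6.5.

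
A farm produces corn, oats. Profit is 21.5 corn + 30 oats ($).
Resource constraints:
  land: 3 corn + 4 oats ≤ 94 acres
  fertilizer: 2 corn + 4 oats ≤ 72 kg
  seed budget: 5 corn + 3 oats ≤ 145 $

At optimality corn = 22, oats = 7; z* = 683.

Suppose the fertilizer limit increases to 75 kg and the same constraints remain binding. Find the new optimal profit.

686

At the optimum: land uses 94 of 94 (binding); fertilizer uses 72 of 72 (binding); seed budget uses 131 of 145 (slack = 14).
Since seed budget is not tight, its dual is 0.
The binding rows give the dual system: 3·y_land + 2·y_fertilizer = 21.5 and 4·y_land + 4·y_fertilizer = 30.
This yields shadow prices y_land = 6.5, y_fertilizer = 1.
Δz = y_fertilizer·Δb = 1 × (3) = 3, so new z* = 683 + 3 = 686.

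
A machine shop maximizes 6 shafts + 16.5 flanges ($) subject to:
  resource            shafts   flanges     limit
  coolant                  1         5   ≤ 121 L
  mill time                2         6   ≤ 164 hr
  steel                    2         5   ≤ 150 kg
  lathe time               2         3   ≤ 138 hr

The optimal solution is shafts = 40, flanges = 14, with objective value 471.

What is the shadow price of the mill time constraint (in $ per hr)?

Binding: mill time and steel. Non-binding: coolant (11 unused), lathe time (16 unused).
Since coolant, lathe time are not tight, their duals are 0.
The binding rows give the dual system: 2·y_mill time + 2·y_steel = 6 and 6·y_mill time + 5·y_steel = 16.5.
→ y_mill time = 1.5 and y_steel = 1.5.
Shadow price of mill time = 1.5.

1.5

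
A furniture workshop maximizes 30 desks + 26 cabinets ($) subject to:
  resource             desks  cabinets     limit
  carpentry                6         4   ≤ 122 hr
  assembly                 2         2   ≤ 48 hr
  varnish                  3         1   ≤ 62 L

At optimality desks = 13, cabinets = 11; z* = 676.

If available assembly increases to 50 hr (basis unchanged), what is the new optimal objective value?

Binding: carpentry and assembly. Non-binding: varnish (12 unused).
By complementary slackness, y = 0 for the non-binding constraint.
The binding rows give the dual system: 6·y_carpentry + 2·y_assembly = 30 and 4·y_carpentry + 2·y_assembly = 26.
This yields shadow prices y_carpentry = 2, y_assembly = 9.
Δz = y_assembly·Δb = 9 × (2) = 18, so new z* = 676 + 18 = 694.

694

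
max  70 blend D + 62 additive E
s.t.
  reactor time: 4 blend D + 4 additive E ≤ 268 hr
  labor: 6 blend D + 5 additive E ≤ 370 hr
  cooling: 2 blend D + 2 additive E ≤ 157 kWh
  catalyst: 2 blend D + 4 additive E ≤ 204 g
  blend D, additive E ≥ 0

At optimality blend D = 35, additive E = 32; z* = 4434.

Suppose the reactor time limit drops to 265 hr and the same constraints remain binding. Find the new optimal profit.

4417.5

Binding: reactor time and labor. Non-binding: cooling (23 unused), catalyst (6 unused).
Slack constraints have shadow price 0 (complementary slackness).
Dual feasibility on the basic columns requires 4·y_reactor time + 6·y_labor = 70, 4·y_reactor time + 5·y_labor = 62.
Solving: y_reactor time = 5.5, y_labor = 8.
Δz = y_reactor time·Δb = 5.5 × (-3) = -16.5, so new z* = 4434 − 16.5 = 4417.5.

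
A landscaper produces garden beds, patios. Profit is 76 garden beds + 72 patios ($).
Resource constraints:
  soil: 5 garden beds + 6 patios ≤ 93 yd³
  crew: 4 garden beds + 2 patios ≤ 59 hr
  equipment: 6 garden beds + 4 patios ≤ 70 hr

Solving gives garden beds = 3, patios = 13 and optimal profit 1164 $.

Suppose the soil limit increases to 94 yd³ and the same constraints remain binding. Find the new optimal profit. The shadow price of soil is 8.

Δb = 1, so new z* = 1164 + (8)·(1) = 1164 + 8 = 1172.

1172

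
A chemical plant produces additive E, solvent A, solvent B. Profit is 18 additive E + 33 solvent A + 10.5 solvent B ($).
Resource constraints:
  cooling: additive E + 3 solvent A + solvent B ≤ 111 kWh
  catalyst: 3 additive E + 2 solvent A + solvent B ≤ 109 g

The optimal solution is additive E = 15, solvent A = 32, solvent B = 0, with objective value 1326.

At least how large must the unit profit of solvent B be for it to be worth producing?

Check each constraint at x*: cooling 111/111 (tight); catalyst 109/109 (tight).
The binding rows give the dual system: 1·y_cooling + 3·y_catalyst = 18 and 3·y_cooling + 2·y_catalyst = 33.
→ y_cooling = 9 and y_catalyst = 3.
solvent B enters the basis when its profit ≥ yᵀa₃ = 9·1 + 3·1 = 12.

12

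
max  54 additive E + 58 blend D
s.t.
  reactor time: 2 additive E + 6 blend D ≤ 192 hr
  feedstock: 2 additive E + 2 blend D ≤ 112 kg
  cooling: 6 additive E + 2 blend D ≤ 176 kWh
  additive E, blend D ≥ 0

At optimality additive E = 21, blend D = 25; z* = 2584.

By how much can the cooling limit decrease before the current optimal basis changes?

Binding constraints: reactor time, cooling. The basis is B = [[2,6],[6,2]] with det -32.
Per unit decrease in cooling, x* moves by d = (-0.1875, 0.0625).
The basis stays optimal until additive E reaches 0; allowable decrease = 112 kWh.

112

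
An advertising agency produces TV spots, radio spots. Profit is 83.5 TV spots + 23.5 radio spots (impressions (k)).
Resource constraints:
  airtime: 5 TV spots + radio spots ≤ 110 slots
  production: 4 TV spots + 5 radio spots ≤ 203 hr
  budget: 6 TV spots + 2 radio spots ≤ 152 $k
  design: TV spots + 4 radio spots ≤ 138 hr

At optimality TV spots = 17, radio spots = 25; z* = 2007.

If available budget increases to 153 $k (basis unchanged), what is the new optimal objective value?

2015.5

Binding: airtime and budget. Non-binding: production (10 unused), design (21 unused).
Slack constraints have shadow price 0 (complementary slackness).
From A_Bᵀ y = c: 5·y_airtime + 6·y_budget = 83.5; 1·y_airtime + 2·y_budget = 23.5.
This yields shadow prices y_airtime = 6.5, y_budget = 8.5.
Δz = y_budget·Δb = 8.5 × (1) = 8.5, so new z* = 2007 + 8.5 = 2015.5.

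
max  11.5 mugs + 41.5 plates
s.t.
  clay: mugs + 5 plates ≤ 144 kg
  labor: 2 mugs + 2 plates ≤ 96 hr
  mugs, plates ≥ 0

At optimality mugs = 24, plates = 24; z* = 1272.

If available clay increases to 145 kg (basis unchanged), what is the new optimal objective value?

At the optimum: clay uses 144 of 144 (binding); labor uses 96 of 96 (binding).
Dual feasibility on the basic columns requires 1·y_clay + 2·y_labor = 11.5, 5·y_clay + 2·y_labor = 41.5.
This yields shadow prices y_clay = 7.5, y_labor = 2.
Δz = y_clay·Δb = 7.5 × (1) = 7.5, so new z* = 1272 + 7.5 = 1279.5.

1279.5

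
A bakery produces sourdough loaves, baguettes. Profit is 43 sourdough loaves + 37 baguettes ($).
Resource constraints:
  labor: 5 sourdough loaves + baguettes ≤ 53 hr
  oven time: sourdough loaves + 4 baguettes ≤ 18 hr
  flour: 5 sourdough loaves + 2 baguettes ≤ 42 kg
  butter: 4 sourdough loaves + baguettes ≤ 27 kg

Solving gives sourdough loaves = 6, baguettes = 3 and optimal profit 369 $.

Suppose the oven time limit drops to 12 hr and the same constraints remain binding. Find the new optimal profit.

327

Binding: oven time and butter. Non-binding: labor (20 unused), flour (6 unused).
By complementary slackness, y = 0 for the non-binding constraints.
From A_Bᵀ y = c: 1·y_oven time + 4·y_butter = 43; 4·y_oven time + 1·y_butter = 37.
This yields shadow prices y_oven time = 7, y_butter = 9.
Δz = y_oven time·Δb = 7 × (-6) = -42, so new z* = 369 − 42 = 327.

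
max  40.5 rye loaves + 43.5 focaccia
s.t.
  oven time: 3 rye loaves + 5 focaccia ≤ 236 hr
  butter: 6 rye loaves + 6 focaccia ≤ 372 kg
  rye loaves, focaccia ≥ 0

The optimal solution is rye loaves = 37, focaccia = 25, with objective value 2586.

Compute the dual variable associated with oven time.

At the optimum: oven time uses 236 of 236 (binding); butter uses 372 of 372 (binding).
Dual feasibility on the basic columns requires 3·y_oven time + 6·y_butter = 40.5, 5·y_oven time + 6·y_butter = 43.5.
→ y_oven time = 1.5 and y_butter = 6.
Shadow price of oven time = 1.5.

1.5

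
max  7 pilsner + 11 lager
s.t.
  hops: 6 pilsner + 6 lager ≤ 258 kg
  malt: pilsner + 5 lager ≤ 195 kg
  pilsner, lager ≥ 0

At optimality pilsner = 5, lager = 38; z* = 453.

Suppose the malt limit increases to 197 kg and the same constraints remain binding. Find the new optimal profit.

At the optimum: hops uses 258 of 258 (binding); malt uses 195 of 195 (binding).
The binding rows give the dual system: 6·y_hops + 1·y_malt = 7 and 6·y_hops + 5·y_malt = 11.
This yields shadow prices y_hops = 1, y_malt = 1.
Δz = y_malt·Δb = 1 × (2) = 2, so new z* = 453 + 2 = 455.

455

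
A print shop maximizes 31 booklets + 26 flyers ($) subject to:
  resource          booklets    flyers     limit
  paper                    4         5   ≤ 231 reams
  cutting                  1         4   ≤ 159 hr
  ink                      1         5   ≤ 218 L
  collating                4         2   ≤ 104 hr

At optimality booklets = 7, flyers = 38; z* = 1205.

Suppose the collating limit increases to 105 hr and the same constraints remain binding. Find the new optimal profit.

1212

Check each constraint at x*: paper 218/231 (slack 13); cutting 159/159 (tight); ink 197/218 (slack 21); collating 104/104 (tight).
By complementary slackness, y = 0 for the non-binding constraints.
From A_Bᵀ y = c: 1·y_cutting + 4·y_collating = 31; 4·y_cutting + 2·y_collating = 26.
This yields shadow prices y_cutting = 3, y_collating = 7.
Δz = y_collating·Δb = 7 × (1) = 7, so new z* = 1205 + 7 = 1212.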